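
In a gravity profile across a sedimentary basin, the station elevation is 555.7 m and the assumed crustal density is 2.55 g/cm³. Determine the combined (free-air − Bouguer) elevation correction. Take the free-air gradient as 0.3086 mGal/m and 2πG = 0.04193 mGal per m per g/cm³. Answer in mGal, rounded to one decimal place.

Combined gradient = 0.3086 − 0.04193 × 2.55 = 0.2016785 mGal/m
Combined elevation correction = 0.2016785 × 555.7 = 112.1 mGal

112.1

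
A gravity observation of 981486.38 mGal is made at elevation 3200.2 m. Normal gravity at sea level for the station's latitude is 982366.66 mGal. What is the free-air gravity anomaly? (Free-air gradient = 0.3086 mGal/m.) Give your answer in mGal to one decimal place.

107.3

Free-air correction = 0.3086 × 3200.2 = 987.58 mGal
Free-air anomaly = 981486.38 − 982366.66 + (987.58) = 107.30 mGal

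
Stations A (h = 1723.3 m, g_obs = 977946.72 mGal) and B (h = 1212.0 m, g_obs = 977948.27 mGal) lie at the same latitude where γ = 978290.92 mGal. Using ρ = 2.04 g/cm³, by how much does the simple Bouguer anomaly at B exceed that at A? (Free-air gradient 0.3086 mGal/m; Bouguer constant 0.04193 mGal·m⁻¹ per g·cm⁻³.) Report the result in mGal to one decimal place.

-112.5

Δg_SB(A) = 977946.72 − 978290.92 + 0.3086×1723.3 − 0.04193×2.04×1723.3 = 40.20 mGal
Δg_SB(B) = 977948.27 − 978290.92 + 0.3086×1212.0 − 0.04193×2.04×1212.0 = -72.30 mGal
Difference = -72.30 − (40.20) = -112.50 mGal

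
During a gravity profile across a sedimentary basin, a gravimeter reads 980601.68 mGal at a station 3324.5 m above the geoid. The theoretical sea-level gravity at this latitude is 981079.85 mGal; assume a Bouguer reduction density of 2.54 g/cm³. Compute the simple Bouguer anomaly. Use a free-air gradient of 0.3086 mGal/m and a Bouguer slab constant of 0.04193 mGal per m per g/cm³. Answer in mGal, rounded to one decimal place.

Free-air correction = 0.3086 × 3324.5 = 1025.94 mGal
Free-air anomaly = 980601.68 − 981079.85 + (1025.94) = 547.77 mGal
Bouguer slab correction = 0.04193 × 2.54 × 3324.5 = 354.07 mGal
Simple Bouguer anomaly = 547.77 − (354.07) = 193.70 mGal

193.7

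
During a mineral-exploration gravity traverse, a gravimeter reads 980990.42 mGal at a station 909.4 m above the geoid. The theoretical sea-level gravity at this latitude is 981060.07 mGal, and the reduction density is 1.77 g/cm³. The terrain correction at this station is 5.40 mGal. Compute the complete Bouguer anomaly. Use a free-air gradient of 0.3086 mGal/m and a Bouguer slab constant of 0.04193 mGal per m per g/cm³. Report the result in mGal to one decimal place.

Free-air correction = 0.3086 × 909.4 = 280.64 mGal
Free-air anomaly = 980990.42 − 981060.07 + (280.64) = 210.99 mGal
Bouguer slab correction = 0.04193 × 1.77 × 909.4 = 67.49 mGal
Simple Bouguer anomaly = 210.99 − (67.49) = 143.50 mGal
Complete Bouguer anomaly = 143.50 + 5.40 = 148.90 mGal

148.9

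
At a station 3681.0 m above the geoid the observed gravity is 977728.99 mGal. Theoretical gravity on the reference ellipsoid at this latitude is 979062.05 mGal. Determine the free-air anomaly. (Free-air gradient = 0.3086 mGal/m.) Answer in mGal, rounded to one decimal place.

-197.1

Free-air correction = 0.3086 × 3681.0 = 1135.96 mGal
Free-air anomaly = 977728.99 − 979062.05 + (1135.96) = -197.10 mGal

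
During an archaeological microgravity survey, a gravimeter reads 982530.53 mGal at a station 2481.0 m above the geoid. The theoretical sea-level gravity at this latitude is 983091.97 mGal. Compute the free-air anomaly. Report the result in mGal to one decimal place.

204.2

Free-air correction = 0.3086 × 2481.0 = 765.64 mGal
Free-air anomaly = 982530.53 − 983091.97 + (765.64) = 204.20 mGal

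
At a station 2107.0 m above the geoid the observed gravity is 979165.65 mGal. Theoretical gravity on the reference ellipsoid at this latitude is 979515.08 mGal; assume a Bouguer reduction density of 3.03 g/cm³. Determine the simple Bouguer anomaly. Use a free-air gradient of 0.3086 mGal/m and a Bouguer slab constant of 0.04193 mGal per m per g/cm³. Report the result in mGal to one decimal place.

33.1

Free-air correction = 0.3086 × 2107.0 = 650.22 mGal
Free-air anomaly = 979165.65 − 979515.08 + (650.22) = 300.79 mGal
Bouguer slab correction = 0.04193 × 3.03 × 2107.0 = 267.69 mGal
Simple Bouguer anomaly = 300.79 − (267.69) = 33.10 mGal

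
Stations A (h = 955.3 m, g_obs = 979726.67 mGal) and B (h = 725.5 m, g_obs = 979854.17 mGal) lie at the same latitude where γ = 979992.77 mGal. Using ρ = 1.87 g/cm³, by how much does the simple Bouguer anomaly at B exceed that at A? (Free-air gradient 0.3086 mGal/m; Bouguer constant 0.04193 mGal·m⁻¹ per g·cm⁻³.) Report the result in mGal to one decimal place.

Δg_SB(A) = 979726.67 − 979992.77 + 0.3086×955.3 − 0.04193×1.87×955.3 = -46.20 mGal
Δg_SB(B) = 979854.17 − 979992.77 + 0.3086×725.5 − 0.04193×1.87×725.5 = 28.40 mGal
Difference = 28.40 − (-46.20) = 74.60 mGal

74.6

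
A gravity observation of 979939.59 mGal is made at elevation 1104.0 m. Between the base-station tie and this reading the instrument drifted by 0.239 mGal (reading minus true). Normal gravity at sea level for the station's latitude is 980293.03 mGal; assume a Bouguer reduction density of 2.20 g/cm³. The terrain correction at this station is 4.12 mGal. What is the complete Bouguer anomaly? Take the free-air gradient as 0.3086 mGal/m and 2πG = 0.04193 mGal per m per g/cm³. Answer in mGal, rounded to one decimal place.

-110.7

Drift-corrected reading = 979939.59 − (0.239) = 979939.351 mGal
Free-air correction = 0.3086 × 1104.0 = 340.69 mGal
Free-air anomaly = 979939.351 − 980293.03 + (340.69) = -12.989 mGal
Bouguer slab correction = 0.04193 × 2.20 × 1104.0 = 101.84 mGal
Simple Bouguer anomaly = -12.989 − (101.84) = -114.829 mGal
Complete Bouguer anomaly = -114.829 + 4.12 = -110.709 mGal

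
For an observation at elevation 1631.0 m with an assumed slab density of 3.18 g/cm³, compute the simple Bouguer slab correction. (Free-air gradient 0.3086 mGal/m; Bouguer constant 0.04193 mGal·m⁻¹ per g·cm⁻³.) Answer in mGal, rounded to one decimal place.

Bouguer slab correction = 0.04193 × 3.18 × 1631.0 = 217.5 mGal

217.5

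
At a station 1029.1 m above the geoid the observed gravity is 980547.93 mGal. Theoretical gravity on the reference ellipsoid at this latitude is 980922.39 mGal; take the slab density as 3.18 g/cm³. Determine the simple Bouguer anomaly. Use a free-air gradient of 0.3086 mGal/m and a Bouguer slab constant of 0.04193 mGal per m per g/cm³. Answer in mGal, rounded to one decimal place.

-194.1

Free-air correction = 0.3086 × 1029.1 = 317.58 mGal
Free-air anomaly = 980547.93 − 980922.39 + (317.58) = -56.88 mGal
Bouguer slab correction = 0.04193 × 3.18 × 1029.1 = 137.22 mGal
Simple Bouguer anomaly = -56.88 − (137.22) = -194.10 mGal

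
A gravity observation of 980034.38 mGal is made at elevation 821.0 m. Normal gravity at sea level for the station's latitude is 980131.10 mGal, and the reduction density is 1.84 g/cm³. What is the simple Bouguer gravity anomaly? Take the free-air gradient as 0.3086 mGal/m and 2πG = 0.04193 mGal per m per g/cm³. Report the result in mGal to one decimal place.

93.3

Free-air correction = 0.3086 × 821.0 = 253.36 mGal
Free-air anomaly = 980034.38 − 980131.10 + (253.36) = 156.64 mGal
Bouguer slab correction = 0.04193 × 1.84 × 821.0 = 63.34 mGal
Simple Bouguer anomaly = 156.64 − (63.34) = 93.30 mGal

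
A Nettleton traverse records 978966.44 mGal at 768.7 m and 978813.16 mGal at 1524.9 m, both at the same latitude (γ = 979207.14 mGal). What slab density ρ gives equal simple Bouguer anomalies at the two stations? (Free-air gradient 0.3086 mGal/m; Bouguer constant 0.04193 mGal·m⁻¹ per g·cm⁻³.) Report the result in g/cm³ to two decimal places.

Δg_obs = 978813.16 − 978966.44 = -153.28 mGal over Δh = 1524.9 − 768.7 = 756.2 m
Equal Bouguer anomalies ⇒ Δg_obs + (0.3086 − 0.04193ρ)·Δh = 0
0.3086 − 0.04193ρ = −Δg_obs/Δh = 0.20270
ρ = (0.3086 − 0.20270) / 0.04193 = 2.53 g/cm³

2.53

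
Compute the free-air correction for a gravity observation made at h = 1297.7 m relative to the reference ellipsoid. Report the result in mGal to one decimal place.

Free-air correction = 0.3086 × 1297.7 = 400.5 mGal

400.5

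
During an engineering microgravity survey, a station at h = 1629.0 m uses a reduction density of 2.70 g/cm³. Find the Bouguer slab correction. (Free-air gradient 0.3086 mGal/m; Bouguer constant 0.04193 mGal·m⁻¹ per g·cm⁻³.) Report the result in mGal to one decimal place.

184.4

Bouguer slab correction = 0.04193 × 2.70 × 1629.0 = 184.4 mGal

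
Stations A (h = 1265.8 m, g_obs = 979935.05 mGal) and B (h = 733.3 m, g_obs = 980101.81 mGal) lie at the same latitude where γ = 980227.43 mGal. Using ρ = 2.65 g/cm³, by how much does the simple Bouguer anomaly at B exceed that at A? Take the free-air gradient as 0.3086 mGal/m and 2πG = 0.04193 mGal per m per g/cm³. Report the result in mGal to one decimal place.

Δg_SB(A) = 979935.05 − 980227.43 + 0.3086×1265.8 − 0.04193×2.65×1265.8 = -42.40 mGal
Δg_SB(B) = 980101.81 − 980227.43 + 0.3086×733.3 − 0.04193×2.65×733.3 = 19.20 mGal
Difference = 19.20 − (-42.40) = 61.60 mGal

61.6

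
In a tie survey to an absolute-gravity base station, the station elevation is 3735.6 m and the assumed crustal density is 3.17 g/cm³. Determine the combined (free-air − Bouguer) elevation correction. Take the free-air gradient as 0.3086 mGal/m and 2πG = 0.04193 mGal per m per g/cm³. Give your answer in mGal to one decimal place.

656.3

Combined gradient = 0.3086 − 0.04193 × 3.17 = 0.1756819 mGal/m
Combined elevation correction = 0.1756819 × 3735.6 = 656.3 mGal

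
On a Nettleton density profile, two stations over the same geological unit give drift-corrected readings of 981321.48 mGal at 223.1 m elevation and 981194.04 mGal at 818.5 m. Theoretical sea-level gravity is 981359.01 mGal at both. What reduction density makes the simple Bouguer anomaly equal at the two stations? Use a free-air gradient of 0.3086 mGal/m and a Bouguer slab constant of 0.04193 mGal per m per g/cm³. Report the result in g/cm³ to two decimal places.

2.26

Δg_obs = 981194.04 − 981321.48 = -127.44 mGal over Δh = 818.5 − 223.1 = 595.4 m
Equal Bouguer anomalies ⇒ Δg_obs + (0.3086 − 0.04193ρ)·Δh = 0
0.3086 − 0.04193ρ = −Δg_obs/Δh = 0.21404
ρ = (0.3086 − 0.21404) / 0.04193 = 2.26 g/cm³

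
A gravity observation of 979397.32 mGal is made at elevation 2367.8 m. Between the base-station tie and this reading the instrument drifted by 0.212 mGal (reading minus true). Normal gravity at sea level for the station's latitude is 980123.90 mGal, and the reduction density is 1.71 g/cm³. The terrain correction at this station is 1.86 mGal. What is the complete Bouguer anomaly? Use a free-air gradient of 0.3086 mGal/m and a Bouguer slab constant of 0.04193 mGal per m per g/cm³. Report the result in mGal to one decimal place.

Drift-corrected reading = 979397.32 − (0.212) = 979397.108 mGal
Free-air correction = 0.3086 × 2367.8 = 730.70 mGal
Free-air anomaly = 979397.108 − 980123.90 + (730.70) = 3.908 mGal
Bouguer slab correction = 0.04193 × 1.71 × 2367.8 = 169.77 mGal
Simple Bouguer anomaly = 3.908 − (169.77) = -165.862 mGal
Complete Bouguer anomaly = -165.862 + 1.86 = -164.002 mGal

-164.0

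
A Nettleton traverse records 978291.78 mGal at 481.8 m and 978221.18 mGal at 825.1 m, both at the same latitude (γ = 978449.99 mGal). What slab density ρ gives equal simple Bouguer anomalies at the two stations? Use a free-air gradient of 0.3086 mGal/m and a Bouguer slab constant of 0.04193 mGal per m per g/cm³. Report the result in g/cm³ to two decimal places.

Δg_obs = 978221.18 − 978291.78 = -70.60 mGal over Δh = 825.1 − 481.8 = 343.3 m
Equal Bouguer anomalies ⇒ Δg_obs + (0.3086 − 0.04193ρ)·Δh = 0
0.3086 − 0.04193ρ = −Δg_obs/Δh = 0.20565
ρ = (0.3086 − 0.20565) / 0.04193 = 2.46 g/cm³

2.46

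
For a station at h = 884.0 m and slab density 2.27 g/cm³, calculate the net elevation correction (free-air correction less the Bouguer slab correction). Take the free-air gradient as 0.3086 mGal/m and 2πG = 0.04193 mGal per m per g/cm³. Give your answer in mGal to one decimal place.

188.7

Combined gradient = 0.3086 − 0.04193 × 2.27 = 0.2134189 mGal/m
Combined elevation correction = 0.2134189 × 884.0 = 188.7 mGal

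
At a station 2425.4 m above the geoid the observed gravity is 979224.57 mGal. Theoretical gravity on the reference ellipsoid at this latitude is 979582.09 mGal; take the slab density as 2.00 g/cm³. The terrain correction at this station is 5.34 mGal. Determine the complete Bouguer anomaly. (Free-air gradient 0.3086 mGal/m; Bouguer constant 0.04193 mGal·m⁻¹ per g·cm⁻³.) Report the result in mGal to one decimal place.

Free-air correction = 0.3086 × 2425.4 = 748.48 mGal
Free-air anomaly = 979224.57 − 979582.09 + (748.48) = 390.96 mGal
Bouguer slab correction = 0.04193 × 2.00 × 2425.4 = 203.39 mGal
Simple Bouguer anomaly = 390.96 − (203.39) = 187.57 mGal
Complete Bouguer anomaly = 187.57 + 5.34 = 192.91 mGal

192.9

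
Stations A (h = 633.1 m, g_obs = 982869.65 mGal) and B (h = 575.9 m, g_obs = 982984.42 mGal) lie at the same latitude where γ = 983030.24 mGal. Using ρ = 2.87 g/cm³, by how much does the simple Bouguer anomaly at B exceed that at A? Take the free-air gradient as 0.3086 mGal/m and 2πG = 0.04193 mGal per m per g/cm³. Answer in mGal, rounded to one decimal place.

104.0

Δg_SB(A) = 982869.65 − 983030.24 + 0.3086×633.1 − 0.04193×2.87×633.1 = -41.40 mGal
Δg_SB(B) = 982984.42 − 983030.24 + 0.3086×575.9 − 0.04193×2.87×575.9 = 62.60 mGal
Difference = 62.60 − (-41.40) = 104.00 mGal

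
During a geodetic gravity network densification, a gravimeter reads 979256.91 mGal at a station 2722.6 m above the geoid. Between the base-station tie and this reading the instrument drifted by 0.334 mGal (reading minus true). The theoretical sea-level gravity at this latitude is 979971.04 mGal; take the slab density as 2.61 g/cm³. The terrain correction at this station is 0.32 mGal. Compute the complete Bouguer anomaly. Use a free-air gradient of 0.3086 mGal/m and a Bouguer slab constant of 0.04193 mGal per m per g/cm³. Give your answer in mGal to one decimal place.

-171.9

Drift-corrected reading = 979256.91 − (0.334) = 979256.576 mGal
Free-air correction = 0.3086 × 2722.6 = 840.19 mGal
Free-air anomaly = 979256.576 − 979971.04 + (840.19) = 125.726 mGal
Bouguer slab correction = 0.04193 × 2.61 × 2722.6 = 297.95 mGal
Simple Bouguer anomaly = 125.726 − (297.95) = -172.224 mGal
Complete Bouguer anomaly = -172.224 + 0.32 = -171.904 mGal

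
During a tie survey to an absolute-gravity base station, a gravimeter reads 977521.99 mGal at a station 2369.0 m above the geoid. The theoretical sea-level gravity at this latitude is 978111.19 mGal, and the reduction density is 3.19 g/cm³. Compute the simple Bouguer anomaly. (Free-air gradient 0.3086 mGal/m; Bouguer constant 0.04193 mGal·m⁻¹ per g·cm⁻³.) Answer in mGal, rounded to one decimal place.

-175.0

Free-air correction = 0.3086 × 2369.0 = 731.07 mGal
Free-air anomaly = 977521.99 − 978111.19 + (731.07) = 141.87 mGal
Bouguer slab correction = 0.04193 × 3.19 × 2369.0 = 316.87 mGal
Simple Bouguer anomaly = 141.87 − (316.87) = -175.00 mGal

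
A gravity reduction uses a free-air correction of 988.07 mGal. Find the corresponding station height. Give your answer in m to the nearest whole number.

h = 988.07 / 0.3086 = 3201.78 m

3202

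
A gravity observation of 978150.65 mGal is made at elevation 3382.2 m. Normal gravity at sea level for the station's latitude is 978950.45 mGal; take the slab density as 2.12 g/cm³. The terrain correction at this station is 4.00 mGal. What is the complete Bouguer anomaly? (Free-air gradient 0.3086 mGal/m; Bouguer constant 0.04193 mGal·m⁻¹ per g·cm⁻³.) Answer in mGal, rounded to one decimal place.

Free-air correction = 0.3086 × 3382.2 = 1043.75 mGal
Free-air anomaly = 978150.65 − 978950.45 + (1043.75) = 243.95 mGal
Bouguer slab correction = 0.04193 × 2.12 × 3382.2 = 300.65 mGal
Simple Bouguer anomaly = 243.95 − (300.65) = -56.70 mGal
Complete Bouguer anomaly = -56.70 + 4.00 = -52.70 mGal

-52.7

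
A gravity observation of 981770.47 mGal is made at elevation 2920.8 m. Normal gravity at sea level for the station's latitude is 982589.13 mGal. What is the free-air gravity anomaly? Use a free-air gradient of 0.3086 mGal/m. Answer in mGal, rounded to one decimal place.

Free-air correction = 0.3086 × 2920.8 = 901.36 mGal
Free-air anomaly = 981770.47 − 982589.13 + (901.36) = 82.70 mGal

82.7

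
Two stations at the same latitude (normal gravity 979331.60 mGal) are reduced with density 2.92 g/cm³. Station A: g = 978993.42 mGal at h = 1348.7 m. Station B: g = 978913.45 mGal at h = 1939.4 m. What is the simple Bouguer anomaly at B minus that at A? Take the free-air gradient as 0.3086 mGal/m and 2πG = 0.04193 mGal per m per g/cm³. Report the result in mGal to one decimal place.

30.0

Δg_SB(A) = 978993.42 − 979331.60 + 0.3086×1348.7 − 0.04193×2.92×1348.7 = -87.10 mGal
Δg_SB(B) = 978913.45 − 979331.60 + 0.3086×1939.4 − 0.04193×2.92×1939.4 = -57.10 mGal
Difference = -57.10 − (-87.10) = 30.00 mGal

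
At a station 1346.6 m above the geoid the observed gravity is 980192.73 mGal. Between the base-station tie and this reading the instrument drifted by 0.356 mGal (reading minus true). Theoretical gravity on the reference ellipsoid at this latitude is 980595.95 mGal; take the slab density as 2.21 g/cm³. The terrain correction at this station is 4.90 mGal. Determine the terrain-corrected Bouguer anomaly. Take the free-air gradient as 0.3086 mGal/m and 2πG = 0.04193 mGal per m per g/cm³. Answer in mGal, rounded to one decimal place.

Drift-corrected reading = 980192.73 − (0.356) = 980192.374 mGal
Free-air correction = 0.3086 × 1346.6 = 415.56 mGal
Free-air anomaly = 980192.374 − 980595.95 + (415.56) = 11.984 mGal
Bouguer slab correction = 0.04193 × 2.21 × 1346.6 = 124.78 mGal
Simple Bouguer anomaly = 11.984 − (124.78) = -112.796 mGal
Complete Bouguer anomaly = -112.796 + 4.90 = -107.896 mGal

-107.9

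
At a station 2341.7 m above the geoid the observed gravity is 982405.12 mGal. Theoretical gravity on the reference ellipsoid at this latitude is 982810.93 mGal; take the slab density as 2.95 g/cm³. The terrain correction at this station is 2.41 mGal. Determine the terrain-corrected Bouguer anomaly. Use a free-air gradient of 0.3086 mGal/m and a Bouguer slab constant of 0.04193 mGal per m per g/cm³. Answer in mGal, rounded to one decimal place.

29.6

Free-air correction = 0.3086 × 2341.7 = 722.65 mGal
Free-air anomaly = 982405.12 − 982810.93 + (722.65) = 316.84 mGal
Bouguer slab correction = 0.04193 × 2.95 × 2341.7 = 289.65 mGal
Simple Bouguer anomaly = 316.84 − (289.65) = 27.19 mGal
Complete Bouguer anomaly = 27.19 + 2.41 = 29.60 mGal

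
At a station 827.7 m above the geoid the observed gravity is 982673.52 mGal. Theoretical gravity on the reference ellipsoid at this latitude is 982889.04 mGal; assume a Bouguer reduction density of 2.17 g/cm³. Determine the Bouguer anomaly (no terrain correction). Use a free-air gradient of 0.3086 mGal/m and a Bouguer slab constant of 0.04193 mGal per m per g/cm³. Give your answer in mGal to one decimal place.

-35.4

Free-air correction = 0.3086 × 827.7 = 255.43 mGal
Free-air anomaly = 982673.52 − 982889.04 + (255.43) = 39.91 mGal
Bouguer slab correction = 0.04193 × 2.17 × 827.7 = 75.31 mGal
Simple Bouguer anomaly = 39.91 − (75.31) = -35.40 mGal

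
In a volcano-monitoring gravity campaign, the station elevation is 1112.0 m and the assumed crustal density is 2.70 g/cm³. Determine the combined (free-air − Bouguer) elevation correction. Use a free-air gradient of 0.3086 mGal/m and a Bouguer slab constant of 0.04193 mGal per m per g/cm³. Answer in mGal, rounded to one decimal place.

Combined gradient = 0.3086 − 0.04193 × 2.70 = 0.1953890 mGal/m
Combined elevation correction = 0.1953890 × 1112.0 = 217.3 mGal

217.3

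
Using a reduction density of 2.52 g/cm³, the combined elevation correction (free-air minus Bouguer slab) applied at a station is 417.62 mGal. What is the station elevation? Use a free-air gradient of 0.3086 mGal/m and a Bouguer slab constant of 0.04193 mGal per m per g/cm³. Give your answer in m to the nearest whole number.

Combined gradient = 0.3086 − 0.04193 × 2.52 = 0.2029364 mGal/m
h = 417.62 / 0.2029364 = 2057.89 m

2058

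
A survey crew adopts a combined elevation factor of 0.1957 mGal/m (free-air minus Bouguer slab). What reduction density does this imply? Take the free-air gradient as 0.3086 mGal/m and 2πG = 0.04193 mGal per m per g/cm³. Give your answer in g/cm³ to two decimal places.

0.1957 = 0.3086 − 0.04193 × ρ
ρ = (0.3086 − 0.1957) / 0.04193 = 2.69 g/cm³

2.69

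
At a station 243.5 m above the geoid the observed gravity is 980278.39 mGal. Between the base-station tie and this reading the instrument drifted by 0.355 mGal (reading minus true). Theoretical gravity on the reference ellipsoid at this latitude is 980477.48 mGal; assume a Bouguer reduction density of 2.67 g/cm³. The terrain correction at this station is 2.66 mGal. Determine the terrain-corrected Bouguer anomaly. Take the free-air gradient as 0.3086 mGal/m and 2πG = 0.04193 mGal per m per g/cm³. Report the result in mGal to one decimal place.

-148.9

Drift-corrected reading = 980278.39 − (0.355) = 980278.035 mGal
Free-air correction = 0.3086 × 243.5 = 75.14 mGal
Free-air anomaly = 980278.035 − 980477.48 + (75.14) = -124.305 mGal
Bouguer slab correction = 0.04193 × 2.67 × 243.5 = 27.26 mGal
Simple Bouguer anomaly = -124.305 − (27.26) = -151.565 mGal
Complete Bouguer anomaly = -151.565 + 2.66 = -148.905 mGal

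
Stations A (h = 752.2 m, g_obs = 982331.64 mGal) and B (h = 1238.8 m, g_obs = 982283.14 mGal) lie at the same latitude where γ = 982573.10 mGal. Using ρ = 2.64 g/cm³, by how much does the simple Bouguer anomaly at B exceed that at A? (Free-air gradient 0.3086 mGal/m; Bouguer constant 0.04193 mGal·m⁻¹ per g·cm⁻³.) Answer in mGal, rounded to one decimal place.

47.8

Δg_SB(A) = 982331.64 − 982573.10 + 0.3086×752.2 − 0.04193×2.64×752.2 = -92.60 mGal
Δg_SB(B) = 982283.14 − 982573.10 + 0.3086×1238.8 − 0.04193×2.64×1238.8 = -44.80 mGal
Difference = -44.80 − (-92.60) = 47.80 mGal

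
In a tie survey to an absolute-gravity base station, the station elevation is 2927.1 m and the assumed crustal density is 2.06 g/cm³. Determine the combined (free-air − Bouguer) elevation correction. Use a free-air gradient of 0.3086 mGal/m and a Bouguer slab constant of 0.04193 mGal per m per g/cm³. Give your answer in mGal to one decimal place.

650.5

Combined gradient = 0.3086 − 0.04193 × 2.06 = 0.2222242 mGal/m
Combined elevation correction = 0.2222242 × 2927.1 = 650.5 mGal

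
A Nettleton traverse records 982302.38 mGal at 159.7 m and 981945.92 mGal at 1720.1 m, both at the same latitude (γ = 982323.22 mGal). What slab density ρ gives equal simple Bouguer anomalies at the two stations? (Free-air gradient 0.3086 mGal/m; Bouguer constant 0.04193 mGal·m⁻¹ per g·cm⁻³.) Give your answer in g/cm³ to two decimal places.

Δg_obs = 981945.92 − 982302.38 = -356.46 mGal over Δh = 1720.1 − 159.7 = 1560.4 m
Equal Bouguer anomalies ⇒ Δg_obs + (0.3086 − 0.04193ρ)·Δh = 0
0.3086 − 0.04193ρ = −Δg_obs/Δh = 0.22844
ρ = (0.3086 − 0.22844) / 0.04193 = 1.91 g/cm³

1.91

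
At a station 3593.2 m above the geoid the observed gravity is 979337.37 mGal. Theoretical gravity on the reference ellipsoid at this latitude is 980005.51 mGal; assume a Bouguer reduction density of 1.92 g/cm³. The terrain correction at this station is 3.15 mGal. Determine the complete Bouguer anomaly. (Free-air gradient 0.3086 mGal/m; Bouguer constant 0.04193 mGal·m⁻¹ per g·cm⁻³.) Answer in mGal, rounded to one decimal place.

Free-air correction = 0.3086 × 3593.2 = 1108.86 mGal
Free-air anomaly = 979337.37 − 980005.51 + (1108.86) = 440.72 mGal
Bouguer slab correction = 0.04193 × 1.92 × 3593.2 = 289.27 mGal
Simple Bouguer anomaly = 440.72 − (289.27) = 151.45 mGal
Complete Bouguer anomaly = 151.45 + 3.15 = 154.60 mGal

154.6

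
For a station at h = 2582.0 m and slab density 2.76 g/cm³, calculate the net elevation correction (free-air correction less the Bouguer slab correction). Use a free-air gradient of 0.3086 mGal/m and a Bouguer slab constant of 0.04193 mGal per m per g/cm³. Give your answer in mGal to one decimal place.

Combined gradient = 0.3086 − 0.04193 × 2.76 = 0.1928732 mGal/m
Combined elevation correction = 0.1928732 × 2582.0 = 498.0 mGal

498.0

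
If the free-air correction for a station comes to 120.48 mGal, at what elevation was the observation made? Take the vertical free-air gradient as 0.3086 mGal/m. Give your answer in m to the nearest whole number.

390

h = 120.48 / 0.3086 = 390.41 m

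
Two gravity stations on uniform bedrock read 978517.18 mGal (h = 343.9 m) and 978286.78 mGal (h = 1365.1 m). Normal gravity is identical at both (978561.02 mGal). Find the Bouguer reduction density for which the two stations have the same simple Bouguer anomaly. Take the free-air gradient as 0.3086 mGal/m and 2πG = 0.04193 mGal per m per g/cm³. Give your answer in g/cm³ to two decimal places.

1.98

Δg_obs = 978286.78 − 978517.18 = -230.40 mGal over Δh = 1365.1 − 343.9 = 1021.2 m
Equal Bouguer anomalies ⇒ Δg_obs + (0.3086 − 0.04193ρ)·Δh = 0
0.3086 − 0.04193ρ = −Δg_obs/Δh = 0.22562
ρ = (0.3086 − 0.22562) / 0.04193 = 1.98 g/cm³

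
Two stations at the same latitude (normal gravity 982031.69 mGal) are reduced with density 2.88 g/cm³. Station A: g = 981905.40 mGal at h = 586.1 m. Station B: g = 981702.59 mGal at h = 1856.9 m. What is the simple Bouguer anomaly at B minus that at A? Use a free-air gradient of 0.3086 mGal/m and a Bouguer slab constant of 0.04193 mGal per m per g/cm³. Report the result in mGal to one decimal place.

35.9

Δg_SB(A) = 981905.40 − 982031.69 + 0.3086×586.1 − 0.04193×2.88×586.1 = -16.20 mGal
Δg_SB(B) = 981702.59 − 982031.69 + 0.3086×1856.9 − 0.04193×2.88×1856.9 = 19.70 mGal
Difference = 19.70 − (-16.20) = 35.90 mGal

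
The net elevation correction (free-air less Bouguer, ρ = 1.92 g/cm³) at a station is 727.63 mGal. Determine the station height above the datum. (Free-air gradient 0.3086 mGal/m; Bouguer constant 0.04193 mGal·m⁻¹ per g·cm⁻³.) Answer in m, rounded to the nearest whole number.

Combined gradient = 0.3086 − 0.04193 × 1.92 = 0.2280944 mGal/m
h = 727.63 / 0.2280944 = 3190.04 m

3190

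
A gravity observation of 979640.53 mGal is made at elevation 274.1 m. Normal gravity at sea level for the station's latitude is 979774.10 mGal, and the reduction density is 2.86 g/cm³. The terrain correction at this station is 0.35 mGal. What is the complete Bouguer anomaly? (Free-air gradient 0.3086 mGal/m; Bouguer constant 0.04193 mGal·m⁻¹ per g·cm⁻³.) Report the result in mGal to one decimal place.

-81.5

Free-air correction = 0.3086 × 274.1 = 84.59 mGal
Free-air anomaly = 979640.53 − 979774.10 + (84.59) = -48.98 mGal
Bouguer slab correction = 0.04193 × 2.86 × 274.1 = 32.87 mGal
Simple Bouguer anomaly = -48.98 − (32.87) = -81.85 mGal
Complete Bouguer anomaly = -81.85 + 0.35 = -81.50 mGal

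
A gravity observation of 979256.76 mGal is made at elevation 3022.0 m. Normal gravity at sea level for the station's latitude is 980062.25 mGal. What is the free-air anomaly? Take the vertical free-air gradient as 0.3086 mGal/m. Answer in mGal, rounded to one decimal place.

Free-air correction = 0.3086 × 3022.0 = 932.59 mGal
Free-air anomaly = 979256.76 − 980062.25 + (932.59) = 127.10 mGal

127.1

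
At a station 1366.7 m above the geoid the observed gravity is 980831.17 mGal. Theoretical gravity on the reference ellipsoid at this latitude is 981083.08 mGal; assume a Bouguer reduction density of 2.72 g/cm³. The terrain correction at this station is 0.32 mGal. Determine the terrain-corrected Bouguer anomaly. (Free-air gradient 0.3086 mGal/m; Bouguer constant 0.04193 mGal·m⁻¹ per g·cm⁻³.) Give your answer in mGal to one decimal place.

Free-air correction = 0.3086 × 1366.7 = 421.76 mGal
Free-air anomaly = 980831.17 − 981083.08 + (421.76) = 169.85 mGal
Bouguer slab correction = 0.04193 × 2.72 × 1366.7 = 155.87 mGal
Simple Bouguer anomaly = 169.85 − (155.87) = 13.98 mGal
Complete Bouguer anomaly = 13.98 + 0.32 = 14.30 mGal

14.3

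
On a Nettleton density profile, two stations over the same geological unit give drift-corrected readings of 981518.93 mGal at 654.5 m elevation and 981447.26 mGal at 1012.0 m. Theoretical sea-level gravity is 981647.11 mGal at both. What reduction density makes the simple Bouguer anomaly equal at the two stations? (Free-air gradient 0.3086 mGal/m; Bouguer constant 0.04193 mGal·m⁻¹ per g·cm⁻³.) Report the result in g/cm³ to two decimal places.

Δg_obs = 981447.26 − 981518.93 = -71.67 mGal over Δh = 1012.0 − 654.5 = 357.5 m
Equal Bouguer anomalies ⇒ Δg_obs + (0.3086 − 0.04193ρ)·Δh = 0
0.3086 − 0.04193ρ = −Δg_obs/Δh = 0.20048
ρ = (0.3086 − 0.20048) / 0.04193 = 2.58 g/cm³

2.58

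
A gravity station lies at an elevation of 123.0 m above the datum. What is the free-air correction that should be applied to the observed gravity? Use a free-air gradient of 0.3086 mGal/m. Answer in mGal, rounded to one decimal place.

Free-air correction = 0.3086 × 123.0 = 38.0 mGal

38.0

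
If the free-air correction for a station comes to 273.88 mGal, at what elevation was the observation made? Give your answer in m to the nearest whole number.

887

h = 273.88 / 0.3086 = 887.49 m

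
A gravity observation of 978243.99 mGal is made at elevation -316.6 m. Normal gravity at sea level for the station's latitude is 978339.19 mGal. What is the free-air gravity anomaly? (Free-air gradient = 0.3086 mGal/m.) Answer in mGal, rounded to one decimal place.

Free-air correction = 0.3086 × -316.6 = -97.70 mGal
Free-air anomaly = 978243.99 − 978339.19 + (-97.70) = -192.90 mGal

-192.9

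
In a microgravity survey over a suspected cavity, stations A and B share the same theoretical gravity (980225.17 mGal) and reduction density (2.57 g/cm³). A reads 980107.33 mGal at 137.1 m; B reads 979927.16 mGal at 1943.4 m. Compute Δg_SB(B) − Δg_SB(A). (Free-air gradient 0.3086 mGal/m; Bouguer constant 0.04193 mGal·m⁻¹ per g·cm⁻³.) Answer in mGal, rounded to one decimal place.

Δg_SB(A) = 980107.33 − 980225.17 + 0.3086×137.1 − 0.04193×2.57×137.1 = -90.30 mGal
Δg_SB(B) = 979927.16 − 980225.17 + 0.3086×1943.4 − 0.04193×2.57×1943.4 = 92.30 mGal
Difference = 92.30 − (-90.30) = 182.60 mGal

182.6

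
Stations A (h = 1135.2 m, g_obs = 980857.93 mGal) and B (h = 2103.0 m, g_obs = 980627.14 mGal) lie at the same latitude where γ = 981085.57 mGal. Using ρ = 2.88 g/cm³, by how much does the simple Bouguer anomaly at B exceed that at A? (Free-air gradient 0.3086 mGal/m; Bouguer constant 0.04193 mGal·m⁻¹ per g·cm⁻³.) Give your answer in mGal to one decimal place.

-49.0

Δg_SB(A) = 980857.93 − 981085.57 + 0.3086×1135.2 − 0.04193×2.88×1135.2 = -14.40 mGal
Δg_SB(B) = 980627.14 − 981085.57 + 0.3086×2103.0 − 0.04193×2.88×2103.0 = -63.40 mGal
Difference = -63.40 − (-14.40) = -49.00 mGal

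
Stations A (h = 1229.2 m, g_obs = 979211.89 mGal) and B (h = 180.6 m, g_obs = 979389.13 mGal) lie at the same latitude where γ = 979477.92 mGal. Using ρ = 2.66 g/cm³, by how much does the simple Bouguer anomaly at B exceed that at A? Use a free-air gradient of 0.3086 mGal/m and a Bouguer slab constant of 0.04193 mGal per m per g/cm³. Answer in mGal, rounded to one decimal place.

-29.4

Δg_SB(A) = 979211.89 − 979477.92 + 0.3086×1229.2 − 0.04193×2.66×1229.2 = -23.80 mGal
Δg_SB(B) = 979389.13 − 979477.92 + 0.3086×180.6 − 0.04193×2.66×180.6 = -53.20 mGal
Difference = -53.20 − (-23.80) = -29.40 mGal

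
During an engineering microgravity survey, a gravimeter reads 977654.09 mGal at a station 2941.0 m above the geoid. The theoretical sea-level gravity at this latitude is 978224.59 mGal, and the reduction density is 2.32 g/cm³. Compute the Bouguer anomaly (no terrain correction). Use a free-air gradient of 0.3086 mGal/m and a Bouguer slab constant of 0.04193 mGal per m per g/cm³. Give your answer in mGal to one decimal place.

Free-air correction = 0.3086 × 2941.0 = 907.59 mGal
Free-air anomaly = 977654.09 − 978224.59 + (907.59) = 337.09 mGal
Bouguer slab correction = 0.04193 × 2.32 × 2941.0 = 286.09 mGal
Simple Bouguer anomaly = 337.09 − (286.09) = 51.00 mGal

51.0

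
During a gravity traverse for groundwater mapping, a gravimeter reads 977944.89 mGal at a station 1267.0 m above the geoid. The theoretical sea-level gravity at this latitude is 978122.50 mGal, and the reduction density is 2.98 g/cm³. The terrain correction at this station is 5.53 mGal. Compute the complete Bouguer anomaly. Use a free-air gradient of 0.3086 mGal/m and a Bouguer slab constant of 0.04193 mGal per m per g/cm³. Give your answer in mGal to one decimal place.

Free-air correction = 0.3086 × 1267.0 = 391.00 mGal
Free-air anomaly = 977944.89 − 978122.50 + (391.00) = 213.39 mGal
Bouguer slab correction = 0.04193 × 2.98 × 1267.0 = 158.31 mGal
Simple Bouguer anomaly = 213.39 − (158.31) = 55.08 mGal
Complete Bouguer anomaly = 55.08 + 5.53 = 60.61 mGal

60.6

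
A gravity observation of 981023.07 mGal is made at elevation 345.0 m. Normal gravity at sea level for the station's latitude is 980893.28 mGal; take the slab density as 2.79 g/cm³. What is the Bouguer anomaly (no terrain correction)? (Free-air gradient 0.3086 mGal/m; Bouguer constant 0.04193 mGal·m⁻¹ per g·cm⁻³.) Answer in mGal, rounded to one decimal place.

Free-air correction = 0.3086 × 345.0 = 106.47 mGal
Free-air anomaly = 981023.07 − 980893.28 + (106.47) = 236.26 mGal
Bouguer slab correction = 0.04193 × 2.79 × 345.0 = 40.36 mGal
Simple Bouguer anomaly = 236.26 − (40.36) = 195.90 mGal

195.9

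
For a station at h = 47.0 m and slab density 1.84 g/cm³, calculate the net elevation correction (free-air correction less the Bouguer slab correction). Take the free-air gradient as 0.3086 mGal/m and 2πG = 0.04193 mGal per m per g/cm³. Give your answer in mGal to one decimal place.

Combined gradient = 0.3086 − 0.04193 × 1.84 = 0.2314488 mGal/m
Combined elevation correction = 0.2314488 × 47.0 = 10.9 mGal

10.9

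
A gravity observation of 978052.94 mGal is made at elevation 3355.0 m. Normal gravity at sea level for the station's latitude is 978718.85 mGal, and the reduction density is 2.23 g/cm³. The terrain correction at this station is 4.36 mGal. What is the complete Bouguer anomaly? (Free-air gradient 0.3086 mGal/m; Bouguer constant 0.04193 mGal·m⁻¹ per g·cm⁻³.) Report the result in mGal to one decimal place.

Free-air correction = 0.3086 × 3355.0 = 1035.35 mGal
Free-air anomaly = 978052.94 − 978718.85 + (1035.35) = 369.44 mGal
Bouguer slab correction = 0.04193 × 2.23 × 3355.0 = 313.71 mGal
Simple Bouguer anomaly = 369.44 − (313.71) = 55.73 mGal
Complete Bouguer anomaly = 55.73 + 4.36 = 60.09 mGal

60.1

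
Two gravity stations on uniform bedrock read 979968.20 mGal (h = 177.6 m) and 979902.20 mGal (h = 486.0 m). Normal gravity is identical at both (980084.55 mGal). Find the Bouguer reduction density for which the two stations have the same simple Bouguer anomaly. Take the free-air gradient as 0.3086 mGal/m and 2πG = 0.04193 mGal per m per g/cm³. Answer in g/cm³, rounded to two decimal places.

2.26

Δg_obs = 979902.20 − 979968.20 = -66.00 mGal over Δh = 486.0 − 177.6 = 308.4 m
Equal Bouguer anomalies ⇒ Δg_obs + (0.3086 − 0.04193ρ)·Δh = 0
0.3086 − 0.04193ρ = −Δg_obs/Δh = 0.21401
ρ = (0.3086 − 0.21401) / 0.04193 = 2.26 g/cm³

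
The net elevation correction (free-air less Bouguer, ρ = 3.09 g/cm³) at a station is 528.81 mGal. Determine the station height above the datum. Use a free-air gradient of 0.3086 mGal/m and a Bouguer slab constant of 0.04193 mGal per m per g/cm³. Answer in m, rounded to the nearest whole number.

2954

Combined gradient = 0.3086 − 0.04193 × 3.09 = 0.1790363 mGal/m
h = 528.81 / 0.1790363 = 2953.65 m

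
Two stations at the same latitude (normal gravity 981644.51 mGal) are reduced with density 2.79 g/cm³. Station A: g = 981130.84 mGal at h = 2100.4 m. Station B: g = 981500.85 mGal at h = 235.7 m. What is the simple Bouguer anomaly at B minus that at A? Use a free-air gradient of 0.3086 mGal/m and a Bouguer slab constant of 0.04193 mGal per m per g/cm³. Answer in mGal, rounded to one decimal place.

Δg_SB(A) = 981130.84 − 981644.51 + 0.3086×2100.4 − 0.04193×2.79×2100.4 = -111.20 mGal
Δg_SB(B) = 981500.85 − 981644.51 + 0.3086×235.7 − 0.04193×2.79×235.7 = -98.50 mGal
Difference = -98.50 − (-111.20) = 12.70 mGal

12.7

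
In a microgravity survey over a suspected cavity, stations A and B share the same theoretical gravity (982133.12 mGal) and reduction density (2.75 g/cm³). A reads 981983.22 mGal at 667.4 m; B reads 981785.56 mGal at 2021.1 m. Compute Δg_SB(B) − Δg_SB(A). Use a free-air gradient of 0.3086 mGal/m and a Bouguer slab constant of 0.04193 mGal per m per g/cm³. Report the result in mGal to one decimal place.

64.0

Δg_SB(A) = 981983.22 − 982133.12 + 0.3086×667.4 − 0.04193×2.75×667.4 = -20.90 mGal
Δg_SB(B) = 981785.56 − 982133.12 + 0.3086×2021.1 − 0.04193×2.75×2021.1 = 43.10 mGal
Difference = 43.10 − (-20.90) = 64.00 mGal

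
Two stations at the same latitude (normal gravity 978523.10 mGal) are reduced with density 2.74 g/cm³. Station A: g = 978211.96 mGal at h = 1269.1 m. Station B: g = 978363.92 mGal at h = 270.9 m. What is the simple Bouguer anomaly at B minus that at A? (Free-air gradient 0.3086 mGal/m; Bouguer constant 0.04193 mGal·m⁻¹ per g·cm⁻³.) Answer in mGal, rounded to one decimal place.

-41.4

Δg_SB(A) = 978211.96 − 978523.10 + 0.3086×1269.1 − 0.04193×2.74×1269.1 = -65.30 mGal
Δg_SB(B) = 978363.92 − 978523.10 + 0.3086×270.9 − 0.04193×2.74×270.9 = -106.70 mGal
Difference = -106.70 − (-65.30) = -41.40 mGal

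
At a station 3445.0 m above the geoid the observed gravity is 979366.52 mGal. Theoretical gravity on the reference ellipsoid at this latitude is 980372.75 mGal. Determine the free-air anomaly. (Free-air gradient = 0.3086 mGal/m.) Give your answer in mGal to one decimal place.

Free-air correction = 0.3086 × 3445.0 = 1063.13 mGal
Free-air anomaly = 979366.52 − 980372.75 + (1063.13) = 56.90 mGal

56.9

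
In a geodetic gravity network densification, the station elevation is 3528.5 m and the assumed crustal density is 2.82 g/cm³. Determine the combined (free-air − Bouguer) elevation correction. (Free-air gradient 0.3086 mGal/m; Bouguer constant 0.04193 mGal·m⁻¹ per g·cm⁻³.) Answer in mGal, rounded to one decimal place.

671.7

Combined gradient = 0.3086 − 0.04193 × 2.82 = 0.1903574 mGal/m
Combined elevation correction = 0.1903574 × 3528.5 = 671.7 mGal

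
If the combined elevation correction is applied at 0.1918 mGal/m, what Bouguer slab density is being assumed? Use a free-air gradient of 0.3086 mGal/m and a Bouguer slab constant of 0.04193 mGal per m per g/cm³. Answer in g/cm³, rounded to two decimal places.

0.1918 = 0.3086 − 0.04193 × ρ
ρ = (0.3086 − 0.1918) / 0.04193 = 2.79 g/cm³

2.79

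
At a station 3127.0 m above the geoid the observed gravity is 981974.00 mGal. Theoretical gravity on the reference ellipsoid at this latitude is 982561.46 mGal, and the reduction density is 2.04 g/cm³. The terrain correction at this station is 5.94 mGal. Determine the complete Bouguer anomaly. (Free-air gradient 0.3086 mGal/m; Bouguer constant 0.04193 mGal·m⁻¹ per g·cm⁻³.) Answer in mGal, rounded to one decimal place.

Free-air correction = 0.3086 × 3127.0 = 964.99 mGal
Free-air anomaly = 981974.00 − 982561.46 + (964.99) = 377.53 mGal
Bouguer slab correction = 0.04193 × 2.04 × 3127.0 = 267.47 mGal
Simple Bouguer anomaly = 377.53 − (267.47) = 110.06 mGal
Complete Bouguer anomaly = 110.06 + 5.94 = 116.00 mGal

116.0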